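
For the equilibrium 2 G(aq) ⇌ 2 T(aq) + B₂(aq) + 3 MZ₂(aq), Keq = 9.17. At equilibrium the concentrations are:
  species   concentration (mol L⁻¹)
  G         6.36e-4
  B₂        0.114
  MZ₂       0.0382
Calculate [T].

[T] = 0.764 mol L⁻¹

At equilibrium, Keq = [T]²·[B₂]·[MZ₂]³ / [G]² = 9.17.
([T])²·(0.114)·(0.0382)³ / (6.36e-4)² = 9.17
[T]² = 0.584 ⇒ [T] = 0.764 mol L⁻¹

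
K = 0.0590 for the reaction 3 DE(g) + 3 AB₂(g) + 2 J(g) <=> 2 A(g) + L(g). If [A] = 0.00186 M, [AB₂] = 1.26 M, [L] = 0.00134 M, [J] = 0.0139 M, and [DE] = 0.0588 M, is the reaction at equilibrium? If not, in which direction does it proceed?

neither direction; the system is at equilibrium

Q = [A]²·[L] / ([DE]³·[AB₂]³·[J]²) = (0.00186)²·(0.00134) / ((0.0588)³·(1.26)³·(0.0139)²) = 0.0590
Q = 0.0590 = K, so the system is already at equilibrium.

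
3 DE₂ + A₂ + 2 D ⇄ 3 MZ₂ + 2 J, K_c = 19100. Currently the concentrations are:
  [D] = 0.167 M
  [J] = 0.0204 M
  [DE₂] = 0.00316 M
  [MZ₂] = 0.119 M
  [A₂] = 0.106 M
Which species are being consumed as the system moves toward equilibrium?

DE₂, A₂, D (reactants)

Q_c = [MZ₂]³·[J]² / ([DE₂]³·[A₂]·[D]²) = (0.119)³·(0.0204)² / ((0.00316)³·(0.106)·(0.167)²) = 7520
Q_c = 7520 < K_c = 19100: net forward reaction.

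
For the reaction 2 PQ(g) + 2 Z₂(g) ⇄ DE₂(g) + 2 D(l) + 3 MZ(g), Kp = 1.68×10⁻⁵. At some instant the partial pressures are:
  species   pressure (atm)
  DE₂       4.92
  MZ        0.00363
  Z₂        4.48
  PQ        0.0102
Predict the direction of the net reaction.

(D is a pure liquid — omitted from Qp.)
Qp = P(DE₂)·P(MZ)³ / (P(PQ)²·P(Z₂)²) = (4.92)·(0.00363)³ / ((0.0102)²·(4.48)²) = 1.13×10⁻⁴
Qp = 1.13×10⁻⁴ > Kp = 1.68×10⁻⁵, so the reverse reaction proceeds.

to the left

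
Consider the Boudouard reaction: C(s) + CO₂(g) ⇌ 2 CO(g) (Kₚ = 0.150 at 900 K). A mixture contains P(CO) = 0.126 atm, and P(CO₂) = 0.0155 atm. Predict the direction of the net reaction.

(C is a pure solid — omitted from Qₚ.)
Qₚ = P(CO)² / P(CO₂) = (0.126)² / (0.0155) = 1.02
Qₚ = 1.02 > Kₚ = 0.150, so the reverse reaction proceeds.

toward reactants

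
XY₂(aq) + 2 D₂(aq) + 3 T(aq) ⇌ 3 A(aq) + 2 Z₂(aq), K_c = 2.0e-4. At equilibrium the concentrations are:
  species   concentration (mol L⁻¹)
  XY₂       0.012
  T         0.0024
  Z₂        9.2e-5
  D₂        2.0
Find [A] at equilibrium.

[A] = 0.025 mol L⁻¹

At equilibrium, K_c = [A]³·[Z₂]² / ([XY₂]·[D₂]²·[T]³) = 2.0e-4.
([A])³·(9.2e-5)² / ((0.012)·(2.0)²·(0.0024)³) = 2.0e-4
[A]³ = 1.57e-5 ⇒ [A] = 0.025 mol L⁻¹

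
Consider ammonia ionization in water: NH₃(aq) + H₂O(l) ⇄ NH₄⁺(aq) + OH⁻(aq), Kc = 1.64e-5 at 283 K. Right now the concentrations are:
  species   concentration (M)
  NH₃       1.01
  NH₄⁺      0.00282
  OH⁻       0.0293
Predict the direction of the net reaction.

(H₂O is a pure liquid — omitted from Qc.)
Qc = [NH₄⁺]·[OH⁻] / [NH₃] = (0.00282)·(0.0293) / (1.01) = 8.18e-5
Qc = 8.18e-5 > Kc = 1.64e-5, so the reverse reaction proceeds.

reverse (toward reactants)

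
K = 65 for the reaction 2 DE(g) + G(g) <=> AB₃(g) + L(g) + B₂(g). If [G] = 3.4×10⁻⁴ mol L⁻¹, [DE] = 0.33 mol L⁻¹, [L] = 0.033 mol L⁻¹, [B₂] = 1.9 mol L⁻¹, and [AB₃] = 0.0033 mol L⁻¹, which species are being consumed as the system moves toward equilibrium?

DE, G (reactants)

Q = [AB₃]·[L]·[B₂] / ([DE]²·[G]) = (0.0033)·(0.033)·(1.9) / ((0.33)²·(3.4×10⁻⁴)) = 5.6
Q = 5.6 < K = 65: net forward reaction.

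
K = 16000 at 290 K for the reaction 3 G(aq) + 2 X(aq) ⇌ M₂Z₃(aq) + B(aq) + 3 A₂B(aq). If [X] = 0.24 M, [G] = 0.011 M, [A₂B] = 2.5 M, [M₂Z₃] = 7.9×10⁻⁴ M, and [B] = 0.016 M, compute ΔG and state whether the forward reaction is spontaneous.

Q = [M₂Z₃]·[B]·[A₂B]³ / ([G]³·[X]²) = (7.9×10⁻⁴)·(0.016)·(2.5)³ / ((0.011)³·(0.24)²) = 2580
ΔG = RT ln(Q/K) = (8.314 J mol⁻¹ K⁻¹)(290 K) × ln(2580/16000)
   = (2.411 kJ/mol)(-1.825) = -4.40 kJ/mol
ΔG < 0, so the forward reaction is spontaneous (proceeds forward).

ΔG = -4.40 kJ/mol; the forward reaction is spontaneous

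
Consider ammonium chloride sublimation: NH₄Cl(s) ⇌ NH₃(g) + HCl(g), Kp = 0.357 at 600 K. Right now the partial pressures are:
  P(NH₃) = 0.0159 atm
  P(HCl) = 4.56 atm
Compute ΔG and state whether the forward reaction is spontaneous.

ΔG = -7.95 kJ/mol; the forward reaction is spontaneous

(NH₄Cl is a pure solid — omitted from Qp.)
Qp = P(NH₃)·P(HCl) = (0.0159)·(4.56) = 0.0725
ΔG = RT ln(Qp/Kp) = (8.314 J mol⁻¹ K⁻¹)(600 K) × ln(0.0725/0.357)
   = (4.988 kJ/mol)(-1.594) = -7.95 kJ/mol
ΔG < 0, so the forward reaction is spontaneous (proceeds forward).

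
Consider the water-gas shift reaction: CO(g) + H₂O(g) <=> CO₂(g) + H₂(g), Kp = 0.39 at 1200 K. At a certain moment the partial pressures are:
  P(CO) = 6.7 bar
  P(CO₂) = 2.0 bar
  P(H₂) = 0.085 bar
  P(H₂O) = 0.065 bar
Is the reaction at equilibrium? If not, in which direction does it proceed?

Qp = P(CO₂)·P(H₂) / (P(CO)·P(H₂O)) = (2.0)·(0.085) / ((6.7)·(0.065)) = 0.39
Qp = 0.39 = Kp, so the system is already at equilibrium.

at equilibrium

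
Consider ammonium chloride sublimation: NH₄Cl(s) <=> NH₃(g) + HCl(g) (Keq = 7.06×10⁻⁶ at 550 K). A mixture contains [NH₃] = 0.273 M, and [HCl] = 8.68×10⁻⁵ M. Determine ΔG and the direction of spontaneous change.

ΔG = 5.54 kJ/mol; the forward reaction is non-spontaneous

(NH₄Cl is a pure solid — omitted from Q.)
Q = [NH₃]·[HCl] = (0.273)·(8.68×10⁻⁵) = 2.37×10⁻⁵
ΔG = RT ln(Q/Keq) = (8.314 J mol⁻¹ K⁻¹)(550 K) × ln(2.37×10⁻⁵/7.06×10⁻⁶)
   = (4.573 kJ/mol)(1.211) = 5.54 kJ/mol
ΔG > 0, so the forward reaction is non-spontaneous (proceeds in reverse).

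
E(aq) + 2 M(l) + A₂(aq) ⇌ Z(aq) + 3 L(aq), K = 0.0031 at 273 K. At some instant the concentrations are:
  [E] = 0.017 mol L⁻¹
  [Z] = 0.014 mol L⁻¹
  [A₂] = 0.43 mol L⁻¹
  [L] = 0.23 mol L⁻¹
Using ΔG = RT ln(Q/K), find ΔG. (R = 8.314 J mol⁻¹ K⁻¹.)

(M is a pure liquid — omitted from Q.)
Q = [Z]·[L]³ / ([E]·[A₂]) = (0.014)·(0.23)³ / ((0.017)·(0.43)) = 0.0233
ΔG = RT ln(Q/K) = (8.314 J mol⁻¹ K⁻¹)(273 K) × ln(0.0233/0.0031)
   = (2.270 kJ/mol)(2.017) = 4.58 kJ/mol
ΔG > 0, so the forward reaction is non-spontaneous (proceeds in reverse).

ΔG = 4.58 kJ/mol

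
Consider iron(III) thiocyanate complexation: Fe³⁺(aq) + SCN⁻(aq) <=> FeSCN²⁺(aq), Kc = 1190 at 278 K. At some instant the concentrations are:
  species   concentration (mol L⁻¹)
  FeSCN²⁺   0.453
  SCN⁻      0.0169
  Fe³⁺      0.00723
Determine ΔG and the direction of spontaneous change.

ΔG = 2.63 kJ/mol; the forward reaction is non-spontaneous

Qc = [FeSCN²⁺] / ([Fe³⁺]·[SCN⁻]) = (0.453) / ((0.00723)·(0.0169)) = 3710
ΔG = RT ln(Qc/Kc) = (8.314 J mol⁻¹ K⁻¹)(278 K) × ln(3710/1190)
   = (2.311 kJ/mol)(1.137) = 2.63 kJ/mol
ΔG > 0, so the forward reaction is non-spontaneous (proceeds in reverse).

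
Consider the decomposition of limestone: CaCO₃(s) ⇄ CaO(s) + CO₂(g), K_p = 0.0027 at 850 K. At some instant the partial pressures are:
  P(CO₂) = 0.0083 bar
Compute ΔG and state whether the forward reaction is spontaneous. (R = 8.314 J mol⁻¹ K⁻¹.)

ΔG = 7.94 kJ/mol; the forward reaction is non-spontaneous

(CaCO₃, CaO are pure solids — omitted from Q_p.)
Q_p = P(CO₂) = 0.00830
ΔG = RT ln(Q_p/K_p) = (8.314 J mol⁻¹ K⁻¹)(850 K) × ln(0.00830/0.0027)
   = (7.067 kJ/mol)(1.123) = 7.94 kJ/mol
ΔG > 0, so the forward reaction is non-spontaneous (proceeds in reverse).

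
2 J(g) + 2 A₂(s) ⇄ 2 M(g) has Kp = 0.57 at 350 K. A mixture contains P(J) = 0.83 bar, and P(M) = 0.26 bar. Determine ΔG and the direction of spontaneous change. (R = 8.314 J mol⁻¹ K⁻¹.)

ΔG = -5.12 kJ/mol; the forward reaction is spontaneous

(A₂ is a pure solid — omitted from Qp.)
Qp = P(M)² / P(J)² = (0.26)² / (0.83)² = 0.0981
ΔG = RT ln(Qp/Kp) = (8.314 J mol⁻¹ K⁻¹)(350 K) × ln(0.0981/0.57)
   = (2.910 kJ/mol)(-1.760) = -5.12 kJ/mol
ΔG < 0, so the forward reaction is spontaneous (proceeds forward).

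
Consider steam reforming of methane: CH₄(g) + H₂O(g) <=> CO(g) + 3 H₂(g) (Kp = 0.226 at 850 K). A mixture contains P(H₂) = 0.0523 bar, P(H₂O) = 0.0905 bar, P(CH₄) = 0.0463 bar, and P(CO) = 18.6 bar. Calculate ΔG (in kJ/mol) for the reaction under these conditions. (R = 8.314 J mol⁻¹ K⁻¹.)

ΔG = 7.30 kJ/mol

Qp = P(CO)·P(H₂)³ / (P(CH₄)·P(H₂O)) = (18.6)·(0.0523)³ / ((0.0463)·(0.0905)) = 0.635
ΔG = RT ln(Qp/Kp) = (8.314 J mol⁻¹ K⁻¹)(850 K) × ln(0.635/0.226)
   = (7.067 kJ/mol)(1.033) = 7.30 kJ/mol
ΔG > 0, so the forward reaction is non-spontaneous (proceeds in reverse).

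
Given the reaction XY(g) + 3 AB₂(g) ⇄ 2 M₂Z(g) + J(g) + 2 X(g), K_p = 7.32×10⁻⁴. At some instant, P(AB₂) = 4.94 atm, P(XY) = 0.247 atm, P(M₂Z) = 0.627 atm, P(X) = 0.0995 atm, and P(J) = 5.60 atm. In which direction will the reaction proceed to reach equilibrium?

no net change (already at equilibrium)

Q_p = P(M₂Z)²·P(J)·P(X)² / (P(XY)·P(AB₂)³) = (0.627)²·(5.60)·(0.0995)² / ((0.247)·(4.94)³) = 7.32×10⁻⁴
Q_p = 7.32×10⁻⁴ = K_p, so the system is already at equilibrium.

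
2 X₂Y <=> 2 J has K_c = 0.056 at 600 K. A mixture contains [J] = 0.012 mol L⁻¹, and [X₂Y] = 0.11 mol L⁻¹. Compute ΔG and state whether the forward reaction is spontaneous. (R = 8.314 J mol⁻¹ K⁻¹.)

Q_c = [J]² / [X₂Y]² = (0.012)² / (0.11)² = 0.0119
ΔG = RT ln(Q_c/K_c) = (8.314 J mol⁻¹ K⁻¹)(600 K) × ln(0.0119/0.056)
   = (4.988 kJ/mol)(-1.549) = -7.73 kJ/mol
ΔG < 0, so the forward reaction is spontaneous (proceeds forward).

ΔG = -7.73 kJ/mol; the forward reaction is spontaneous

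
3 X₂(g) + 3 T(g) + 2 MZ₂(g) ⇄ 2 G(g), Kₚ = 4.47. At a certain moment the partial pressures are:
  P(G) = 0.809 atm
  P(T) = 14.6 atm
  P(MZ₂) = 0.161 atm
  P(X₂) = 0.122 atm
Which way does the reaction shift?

Qₚ = P(G)² / (P(X₂)³·P(T)³·P(MZ₂)²) = (0.809)² / ((0.122)³·(14.6)³·(0.161)²) = 4.47
Qₚ = 4.47 = Kₚ, so the system is already at equilibrium.

neither direction; the system is at equilibrium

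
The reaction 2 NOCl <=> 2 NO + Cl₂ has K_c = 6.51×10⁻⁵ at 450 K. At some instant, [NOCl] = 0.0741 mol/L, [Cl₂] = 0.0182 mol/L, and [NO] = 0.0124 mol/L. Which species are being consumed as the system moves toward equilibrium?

NO, Cl₂ (products)

Q_c = [NO]²·[Cl₂] / [NOCl]² = (0.0124)²·(0.0182) / (0.0741)² = 5.10×10⁻⁴
Q_c = 5.10×10⁻⁴ > K_c = 6.51×10⁻⁵: net reverse reaction.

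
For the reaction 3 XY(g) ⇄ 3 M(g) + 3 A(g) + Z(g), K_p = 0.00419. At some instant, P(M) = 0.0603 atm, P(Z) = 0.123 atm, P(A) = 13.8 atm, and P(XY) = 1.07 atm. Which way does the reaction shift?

in the reverse direction

Q_p = P(M)³·P(A)³·P(Z) / P(XY)³ = (0.0603)³·(13.8)³·(0.123) / (1.07)³ = 0.0579
Q_p = 0.0579 > K_p = 0.00419, so the reverse reaction proceeds.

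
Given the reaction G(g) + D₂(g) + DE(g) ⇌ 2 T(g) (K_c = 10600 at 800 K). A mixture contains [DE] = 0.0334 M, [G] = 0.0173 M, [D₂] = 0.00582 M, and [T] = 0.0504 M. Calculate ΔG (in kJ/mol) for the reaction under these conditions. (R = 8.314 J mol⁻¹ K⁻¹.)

Q_c = [T]² / ([G]·[D₂]·[DE]) = (0.0504)² / ((0.0173)·(0.00582)·(0.0334)) = 755
ΔG = RT ln(Q_c/K_c) = (8.314 J mol⁻¹ K⁻¹)(800 K) × ln(755/10600)
   = (6.651 kJ/mol)(-2.642) = -17.6 kJ/mol
ΔG < 0, so the forward reaction is spontaneous (proceeds forward).

ΔG = -17.6 kJ/mol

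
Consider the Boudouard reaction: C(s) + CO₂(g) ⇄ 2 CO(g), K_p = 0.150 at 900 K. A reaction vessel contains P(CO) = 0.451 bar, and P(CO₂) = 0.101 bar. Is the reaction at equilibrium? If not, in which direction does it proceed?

in the reverse direction

(C is a pure solid — omitted from Q_p.)
Q_p = P(CO)² / P(CO₂) = (0.451)² / (0.101) = 2.01
Q_p = 2.01 > K_p = 0.150, so the reverse reaction proceeds.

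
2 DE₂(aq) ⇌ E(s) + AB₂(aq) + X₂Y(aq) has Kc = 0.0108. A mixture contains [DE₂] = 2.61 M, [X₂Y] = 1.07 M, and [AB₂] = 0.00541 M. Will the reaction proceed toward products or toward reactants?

in the forward direction

(E is a pure solid — omitted from Qc.)
Qc = [AB₂]·[X₂Y] / [DE₂]² = (0.00541)·(1.07) / (2.61)² = 8.50×10⁻⁴
Qc = 8.50×10⁻⁴ < Kc = 0.0108, so the forward reaction proceeds.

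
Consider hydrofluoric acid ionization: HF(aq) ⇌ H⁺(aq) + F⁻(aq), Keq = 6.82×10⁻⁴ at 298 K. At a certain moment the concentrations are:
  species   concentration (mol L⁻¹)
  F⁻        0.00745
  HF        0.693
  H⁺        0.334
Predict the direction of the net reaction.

Q = [H⁺]·[F⁻] / [HF] = (0.334)·(0.00745) / (0.693) = 0.00359
Q = 0.00359 > Keq = 6.82×10⁻⁴, so the reverse reaction proceeds.

in the reverse direction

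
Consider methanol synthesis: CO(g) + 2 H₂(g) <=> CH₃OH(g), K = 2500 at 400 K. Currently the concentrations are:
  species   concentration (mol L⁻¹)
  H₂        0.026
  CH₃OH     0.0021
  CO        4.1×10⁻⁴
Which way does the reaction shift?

Q = [CH₃OH] / ([CO]·[H₂]²) = (0.0021) / ((4.1×10⁻⁴)·(0.026)²) = 7600
Q = 7600 > K = 2500, so the reverse reaction proceeds.

to the left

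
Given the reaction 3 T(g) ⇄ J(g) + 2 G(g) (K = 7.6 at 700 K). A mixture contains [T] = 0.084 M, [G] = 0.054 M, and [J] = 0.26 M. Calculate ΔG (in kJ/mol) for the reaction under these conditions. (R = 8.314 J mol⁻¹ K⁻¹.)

ΔG = -10.4 kJ/mol

Q = [J]·[G]² / [T]³ = (0.26)·(0.054)² / (0.084)³ = 1.28
ΔG = RT ln(Q/K) = (8.314 J mol⁻¹ K⁻¹)(700 K) × ln(1.28/7.6)
   = (5.820 kJ/mol)(-1.781) = -10.4 kJ/mol
ΔG < 0, so the forward reaction is spontaneous (proceeds forward).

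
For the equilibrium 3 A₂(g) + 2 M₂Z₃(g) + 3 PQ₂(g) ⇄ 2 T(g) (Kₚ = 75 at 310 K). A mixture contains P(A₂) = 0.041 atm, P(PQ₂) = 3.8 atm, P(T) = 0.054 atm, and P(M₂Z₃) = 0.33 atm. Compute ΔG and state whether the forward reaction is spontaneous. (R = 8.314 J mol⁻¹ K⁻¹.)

Qₚ = P(T)² / (P(A₂)³·P(M₂Z₃)²·P(PQ₂)³) = (0.054)² / ((0.041)³·(0.33)²·(3.8)³) = 7.08
ΔG = RT ln(Qₚ/Kₚ) = (8.314 J mol⁻¹ K⁻¹)(310 K) × ln(7.08/75)
   = (2.577 kJ/mol)(-2.360) = -6.08 kJ/mol
ΔG < 0, so the forward reaction is spontaneous (proceeds forward).

ΔG = -6.08 kJ/mol; the forward reaction is spontaneous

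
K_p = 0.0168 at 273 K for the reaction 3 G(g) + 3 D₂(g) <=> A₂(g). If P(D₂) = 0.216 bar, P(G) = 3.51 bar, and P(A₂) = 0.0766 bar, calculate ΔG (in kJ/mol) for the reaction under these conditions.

Q_p = P(A₂) / (P(G)³·P(D₂)³) = (0.0766) / ((3.51)³·(0.216)³) = 0.176
ΔG = RT ln(Q_p/K_p) = (8.314 J mol⁻¹ K⁻¹)(273 K) × ln(0.176/0.0168)
   = (2.270 kJ/mol)(2.349) = 5.33 kJ/mol
ΔG > 0, so the forward reaction is non-spontaneous (proceeds in reverse).

ΔG = 5.33 kJ/mol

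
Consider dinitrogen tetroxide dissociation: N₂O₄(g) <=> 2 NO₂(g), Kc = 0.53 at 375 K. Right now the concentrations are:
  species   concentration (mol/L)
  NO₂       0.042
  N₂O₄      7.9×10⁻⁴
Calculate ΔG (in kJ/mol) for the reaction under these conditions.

Qc = [NO₂]² / [N₂O₄] = (0.042)² / (7.9×10⁻⁴) = 2.23
ΔG = RT ln(Qc/Kc) = (8.314 J mol⁻¹ K⁻¹)(375 K) × ln(2.23/0.53)
   = (3.118 kJ/mol)(1.437) = 4.48 kJ/mol
ΔG > 0, so the forward reaction is non-spontaneous (proceeds in reverse).

ΔG = 4.48 kJ/mol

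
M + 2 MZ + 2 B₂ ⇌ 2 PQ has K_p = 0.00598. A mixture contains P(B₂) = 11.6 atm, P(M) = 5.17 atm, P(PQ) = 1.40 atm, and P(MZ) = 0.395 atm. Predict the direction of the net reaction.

Q_p = P(PQ)² / (P(M)·P(MZ)²·P(B₂)²) = (1.40)² / ((5.17)·(0.395)²·(11.6)²) = 0.0181
Q_p = 0.0181 > K_p = 0.00598, so the reverse reaction proceeds.

in the reverse direction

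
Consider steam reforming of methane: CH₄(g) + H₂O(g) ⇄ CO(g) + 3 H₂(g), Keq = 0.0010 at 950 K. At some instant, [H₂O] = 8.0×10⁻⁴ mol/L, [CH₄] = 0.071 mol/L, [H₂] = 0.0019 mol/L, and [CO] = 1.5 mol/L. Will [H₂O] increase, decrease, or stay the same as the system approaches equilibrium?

Q = [CO]·[H₂]³ / ([CH₄]·[H₂O]) = (1.5)·(0.0019)³ / ((0.071)·(8.0×10⁻⁴)) = 1.8×10⁻⁴
Q = 1.8×10⁻⁴ < Keq = 0.0010: net forward reaction.
H₂O is a reactant, so it decreases.

decrease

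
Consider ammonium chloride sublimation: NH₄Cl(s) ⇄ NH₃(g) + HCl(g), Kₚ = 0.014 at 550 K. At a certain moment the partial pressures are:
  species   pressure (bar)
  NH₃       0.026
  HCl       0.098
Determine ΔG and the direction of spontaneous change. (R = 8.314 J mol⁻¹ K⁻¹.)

(NH₄Cl is a pure solid — omitted from Qₚ.)
Qₚ = P(NH₃)·P(HCl) = (0.026)·(0.098) = 0.00255
ΔG = RT ln(Qₚ/Kₚ) = (8.314 J mol⁻¹ K⁻¹)(550 K) × ln(0.00255/0.014)
   = (4.573 kJ/mol)(-1.703) = -7.79 kJ/mol
ΔG < 0, so the forward reaction is spontaneous (proceeds forward).

ΔG = -7.79 kJ/mol; the forward reaction is spontaneous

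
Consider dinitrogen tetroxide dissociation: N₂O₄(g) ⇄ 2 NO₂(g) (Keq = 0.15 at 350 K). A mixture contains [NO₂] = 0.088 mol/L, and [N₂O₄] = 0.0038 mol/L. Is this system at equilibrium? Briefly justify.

no; Q > K, reaction proceeds in reverse

Q = [NO₂]² / [N₂O₄] = (0.088)² / (0.0038) = 2.0
Q = 2.0 > Keq = 0.15: net reverse reaction.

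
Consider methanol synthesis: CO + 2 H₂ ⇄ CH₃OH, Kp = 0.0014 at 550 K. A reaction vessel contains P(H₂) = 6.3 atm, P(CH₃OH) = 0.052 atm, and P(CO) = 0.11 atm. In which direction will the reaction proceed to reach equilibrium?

Qp = P(CH₃OH) / (P(CO)·P(H₂)²) = (0.052) / ((0.11)·(6.3)²) = 0.012
Qp = 0.012 > Kp = 0.0014, so the reverse reaction proceeds.

reverse (toward reactants)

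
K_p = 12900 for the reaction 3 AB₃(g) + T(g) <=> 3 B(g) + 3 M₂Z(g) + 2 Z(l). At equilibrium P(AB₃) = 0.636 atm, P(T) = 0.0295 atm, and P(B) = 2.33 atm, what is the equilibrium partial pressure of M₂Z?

(Z is a pure liquid — omitted from K_p.)
At equilibrium, K_p = P(B)³·P(M₂Z)³ / (P(AB₃)³·P(T)) = 12900.
(2.33)³·(P(M₂Z))³ / ((0.636)³·(0.0295)) = 12900
P(M₂Z)³ = 7.74 ⇒ P(M₂Z) = 1.98 atm

P(M₂Z) = 1.98 atm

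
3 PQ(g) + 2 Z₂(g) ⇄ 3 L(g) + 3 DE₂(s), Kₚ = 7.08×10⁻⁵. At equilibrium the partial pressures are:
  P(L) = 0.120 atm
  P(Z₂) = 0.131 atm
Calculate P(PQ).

(DE₂ is a pure solid — omitted from Kₚ.)
At equilibrium, Kₚ = P(L)³ / (P(PQ)³·P(Z₂)²) = 7.08×10⁻⁵.
(0.120)³ / ((P(PQ))³·(0.131)²) = 7.08×10⁻⁵
P(PQ)³ = 1420 ⇒ P(PQ) = 11.2 atm

P(PQ) = 11.2 atm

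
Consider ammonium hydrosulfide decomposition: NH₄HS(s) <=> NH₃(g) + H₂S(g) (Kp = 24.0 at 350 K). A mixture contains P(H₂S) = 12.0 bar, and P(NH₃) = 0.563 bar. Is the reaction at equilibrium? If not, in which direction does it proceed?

to the right

(NH₄HS is a pure solid — omitted from Qp.)
Qp = P(NH₃)·P(H₂S) = (0.563)·(12.0) = 6.76
Qp = 6.76 < Kp = 24.0, so the forward reaction proceeds.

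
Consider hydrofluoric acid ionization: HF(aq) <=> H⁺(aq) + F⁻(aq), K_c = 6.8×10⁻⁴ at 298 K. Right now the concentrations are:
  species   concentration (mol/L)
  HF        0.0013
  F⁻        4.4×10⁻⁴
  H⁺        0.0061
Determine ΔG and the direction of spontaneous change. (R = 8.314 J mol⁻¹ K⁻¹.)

Q_c = [H⁺]·[F⁻] / [HF] = (0.0061)·(4.4×10⁻⁴) / (0.0013) = 0.00206
ΔG = RT ln(Q_c/K_c) = (8.314 J mol⁻¹ K⁻¹)(298 K) × ln(0.00206/6.8×10⁻⁴)
   = (2.478 kJ/mol)(1.108) = 2.75 kJ/mol
ΔG > 0, so the forward reaction is non-spontaneous (proceeds in reverse).

ΔG = 2.75 kJ/mol; the forward reaction is non-spontaneous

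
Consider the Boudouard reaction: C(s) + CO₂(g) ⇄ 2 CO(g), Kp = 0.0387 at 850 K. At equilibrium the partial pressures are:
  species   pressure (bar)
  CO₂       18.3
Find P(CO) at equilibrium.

P(CO) = 0.842 bar

(C is a pure solid — omitted from Kp.)
At equilibrium, Kp = P(CO)² / P(CO₂) = 0.0387.
(P(CO))² / (18.3) = 0.0387
P(CO)² = 0.708 ⇒ P(CO) = 0.842 bar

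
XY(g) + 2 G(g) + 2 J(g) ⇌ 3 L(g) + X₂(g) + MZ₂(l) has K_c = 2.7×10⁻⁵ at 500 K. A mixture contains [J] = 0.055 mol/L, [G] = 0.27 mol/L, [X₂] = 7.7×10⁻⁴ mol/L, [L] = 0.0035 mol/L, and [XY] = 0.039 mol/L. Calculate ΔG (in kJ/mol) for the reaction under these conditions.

(MZ₂ is a pure liquid — omitted from Q_c.)
Q_c = [L]³·[X₂] / ([XY]·[G]²·[J]²) = (0.0035)³·(7.7×10⁻⁴) / ((0.039)·(0.27)²·(0.055)²) = 3.84×10⁻⁶
ΔG = RT ln(Q_c/K_c) = (8.314 J mol⁻¹ K⁻¹)(500 K) × ln(3.84×10⁻⁶/2.7×10⁻⁵)
   = (4.157 kJ/mol)(-1.950) = -8.11 kJ/mol
ΔG < 0, so the forward reaction is spontaneous (proceeds forward).

ΔG = -8.11 kJ/mol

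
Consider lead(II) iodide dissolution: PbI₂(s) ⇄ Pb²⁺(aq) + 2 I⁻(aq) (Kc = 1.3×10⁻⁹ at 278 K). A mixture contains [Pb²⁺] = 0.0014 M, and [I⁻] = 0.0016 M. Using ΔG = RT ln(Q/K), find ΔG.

ΔG = 2.34 kJ/mol

(PbI₂ is a pure solid — omitted from Qc.)
Qc = [Pb²⁺]·[I⁻]² = (0.0014)·(0.0016)² = 3.58×10⁻⁹
ΔG = RT ln(Qc/Kc) = (8.314 J mol⁻¹ K⁻¹)(278 K) × ln(3.58×10⁻⁹/1.3×10⁻⁹)
   = (2.311 kJ/mol)(1.013) = 2.34 kJ/mol
ΔG > 0, so the forward reaction is non-spontaneous (proceeds in reverse).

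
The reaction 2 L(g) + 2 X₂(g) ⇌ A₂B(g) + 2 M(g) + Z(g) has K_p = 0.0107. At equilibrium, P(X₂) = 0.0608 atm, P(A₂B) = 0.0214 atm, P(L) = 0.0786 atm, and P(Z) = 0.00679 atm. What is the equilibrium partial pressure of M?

At equilibrium, K_p = P(A₂B)·P(M)²·P(Z) / (P(L)²·P(X₂)²) = 0.0107.
(0.0214)·(P(M))²·(0.00679) / ((0.0786)²·(0.0608)²) = 0.0107
P(M)² = 0.00168 ⇒ P(M) = 0.0410 atm

P(M) = 0.0410 atm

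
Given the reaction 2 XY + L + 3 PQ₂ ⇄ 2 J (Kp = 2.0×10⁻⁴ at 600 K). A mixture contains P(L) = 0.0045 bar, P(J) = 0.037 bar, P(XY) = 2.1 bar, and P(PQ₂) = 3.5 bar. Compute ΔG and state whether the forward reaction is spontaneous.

ΔG = 10.4 kJ/mol; the forward reaction is non-spontaneous

Qp = P(J)² / (P(XY)²·P(L)·P(PQ₂)³) = (0.037)² / ((2.1)²·(0.0045)·(3.5)³) = 0.00161
ΔG = RT ln(Qp/Kp) = (8.314 J mol⁻¹ K⁻¹)(600 K) × ln(0.00161/2.0×10⁻⁴)
   = (4.988 kJ/mol)(2.086) = 10.4 kJ/mol
ΔG > 0, so the forward reaction is non-spontaneous (proceeds in reverse).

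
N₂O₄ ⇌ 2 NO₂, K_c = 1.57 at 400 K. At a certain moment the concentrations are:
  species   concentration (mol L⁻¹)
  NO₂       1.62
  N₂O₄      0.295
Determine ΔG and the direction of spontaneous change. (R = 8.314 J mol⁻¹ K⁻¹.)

ΔG = 5.77 kJ/mol; the forward reaction is non-spontaneous

Q_c = [NO₂]² / [N₂O₄] = (1.62)² / (0.295) = 8.90
ΔG = RT ln(Q_c/K_c) = (8.314 J mol⁻¹ K⁻¹)(400 K) × ln(8.90/1.57)
   = (3.326 kJ/mol)(1.735) = 5.77 kJ/mol
ΔG > 0, so the forward reaction is non-spontaneous (proceeds in reverse).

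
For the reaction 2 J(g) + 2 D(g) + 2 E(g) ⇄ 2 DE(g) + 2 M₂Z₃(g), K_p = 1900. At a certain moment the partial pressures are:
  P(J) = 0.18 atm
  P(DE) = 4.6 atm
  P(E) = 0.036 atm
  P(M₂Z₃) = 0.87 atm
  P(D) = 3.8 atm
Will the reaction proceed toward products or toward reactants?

to the left

Q_p = P(DE)²·P(M₂Z₃)² / (P(J)²·P(D)²·P(E)²) = (4.6)²·(0.87)² / ((0.18)²·(3.8)²·(0.036)²) = 26000
Q_p = 26000 > K_p = 1900, so the reverse reaction proceeds.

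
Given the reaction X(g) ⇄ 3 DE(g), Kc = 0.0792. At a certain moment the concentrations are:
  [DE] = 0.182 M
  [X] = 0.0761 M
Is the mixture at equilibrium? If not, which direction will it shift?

yes, at equilibrium

Qc = [DE]³ / [X] = (0.182)³ / (0.0761) = 0.0792
Qc = 0.0792 = Kc; the system is at equilibrium.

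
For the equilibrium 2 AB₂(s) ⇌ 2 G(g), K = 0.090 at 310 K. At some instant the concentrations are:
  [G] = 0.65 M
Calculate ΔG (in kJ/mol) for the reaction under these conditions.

(AB₂ is a pure solid — omitted from Q.)
Q = [G]² = (0.65)² = 0.423
ΔG = RT ln(Q/K) = (8.314 J mol⁻¹ K⁻¹)(310 K) × ln(0.423/0.090)
   = (2.577 kJ/mol)(1.548) = 3.99 kJ/mol
ΔG > 0, so the forward reaction is non-spontaneous (proceeds in reverse).

ΔG = 3.99 kJ/mol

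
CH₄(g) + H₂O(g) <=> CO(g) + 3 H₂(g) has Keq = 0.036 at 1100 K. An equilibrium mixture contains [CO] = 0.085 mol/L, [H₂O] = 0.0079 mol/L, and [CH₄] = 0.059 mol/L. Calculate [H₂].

At equilibrium, Keq = [CO]·[H₂]³ / ([CH₄]·[H₂O]) = 0.036.
(0.085)·([H₂])³ / ((0.059)·(0.0079)) = 0.036
[H₂]³ = 1.97×10⁻⁴ ⇒ [H₂] = 0.058 mol/L

[H₂] = 0.058 mol/L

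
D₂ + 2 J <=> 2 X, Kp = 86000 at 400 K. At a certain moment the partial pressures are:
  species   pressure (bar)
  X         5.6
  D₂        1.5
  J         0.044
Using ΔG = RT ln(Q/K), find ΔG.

ΔG = -6.90 kJ/mol

Qp = P(X)² / (P(D₂)·P(J)²) = (5.6)² / ((1.5)·(0.044)²) = 10800
ΔG = RT ln(Qp/Kp) = (8.314 J mol⁻¹ K⁻¹)(400 K) × ln(10800/86000)
   = (3.326 kJ/mol)(-2.075) = -6.90 kJ/mol
ΔG < 0, so the forward reaction is spontaneous (proceeds forward).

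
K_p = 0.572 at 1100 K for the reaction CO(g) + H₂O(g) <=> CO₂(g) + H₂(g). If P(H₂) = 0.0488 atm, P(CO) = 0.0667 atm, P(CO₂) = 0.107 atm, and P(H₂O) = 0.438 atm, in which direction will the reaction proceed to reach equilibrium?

in the forward direction

Q_p = P(CO₂)·P(H₂) / (P(CO)·P(H₂O)) = (0.107)·(0.0488) / ((0.0667)·(0.438)) = 0.179
Q_p = 0.179 < K_p = 0.572, so the forward reaction proceeds.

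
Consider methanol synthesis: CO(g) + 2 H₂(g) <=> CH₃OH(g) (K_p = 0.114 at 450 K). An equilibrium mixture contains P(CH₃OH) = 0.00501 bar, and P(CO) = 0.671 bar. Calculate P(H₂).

At equilibrium, K_p = P(CH₃OH) / (P(CO)·P(H₂)²) = 0.114.
(0.00501) / ((0.671)·(P(H₂))²) = 0.114
P(H₂)² = 0.0655 ⇒ P(H₂) = 0.256 bar

P(H₂) = 0.256 bar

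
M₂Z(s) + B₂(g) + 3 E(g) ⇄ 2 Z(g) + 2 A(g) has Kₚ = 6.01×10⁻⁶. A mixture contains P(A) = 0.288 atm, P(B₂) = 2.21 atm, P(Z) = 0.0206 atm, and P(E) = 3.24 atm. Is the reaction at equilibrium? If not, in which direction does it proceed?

in the forward direction

(M₂Z is a pure solid — omitted from Qₚ.)
Qₚ = P(Z)²·P(A)² / (P(B₂)·P(E)³) = (0.0206)²·(0.288)² / ((2.21)·(3.24)³) = 4.68×10⁻⁷
Qₚ = 4.68×10⁻⁷ < Kₚ = 6.01×10⁻⁶, so the forward reaction proceeds.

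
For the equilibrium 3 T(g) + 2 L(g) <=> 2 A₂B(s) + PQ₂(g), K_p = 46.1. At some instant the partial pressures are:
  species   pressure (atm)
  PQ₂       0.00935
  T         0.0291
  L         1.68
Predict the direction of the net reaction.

(A₂B is a pure solid — omitted from Q_p.)
Q_p = P(PQ₂) / (P(T)³·P(L)²) = (0.00935) / ((0.0291)³·(1.68)²) = 134
Q_p = 134 > K_p = 46.1, so the reverse reaction proceeds.

to the left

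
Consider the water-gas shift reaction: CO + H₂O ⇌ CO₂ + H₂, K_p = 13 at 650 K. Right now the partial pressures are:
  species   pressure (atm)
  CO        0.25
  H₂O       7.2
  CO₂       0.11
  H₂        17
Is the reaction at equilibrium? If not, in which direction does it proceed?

Q_p = P(CO₂)·P(H₂) / (P(CO)·P(H₂O)) = (0.11)·(17) / ((0.25)·(7.2)) = 1.0
Q_p = 1.0 < K_p = 13, so the forward reaction proceeds.

to the right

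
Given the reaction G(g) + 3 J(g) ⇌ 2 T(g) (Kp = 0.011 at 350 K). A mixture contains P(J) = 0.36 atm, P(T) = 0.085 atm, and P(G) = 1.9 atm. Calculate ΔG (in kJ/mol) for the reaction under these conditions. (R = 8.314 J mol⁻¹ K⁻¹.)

Qp = P(T)² / (P(G)·P(J)³) = (0.085)² / ((1.9)·(0.36)³) = 0.0815
ΔG = RT ln(Qp/Kp) = (8.314 J mol⁻¹ K⁻¹)(350 K) × ln(0.0815/0.011)
   = (2.910 kJ/mol)(2.003) = 5.83 kJ/mol
ΔG > 0, so the forward reaction is non-spontaneous (proceeds in reverse).

ΔG = 5.83 kJ/mol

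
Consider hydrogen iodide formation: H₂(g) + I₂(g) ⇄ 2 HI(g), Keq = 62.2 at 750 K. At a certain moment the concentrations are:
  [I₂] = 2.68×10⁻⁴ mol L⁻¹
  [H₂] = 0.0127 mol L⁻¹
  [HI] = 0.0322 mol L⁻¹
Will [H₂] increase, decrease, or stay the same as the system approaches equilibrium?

Q = [HI]² / ([H₂]·[I₂]) = (0.0322)² / ((0.0127)·(2.68×10⁻⁴)) = 305
Q = 305 > Keq = 62.2: net reverse reaction.
H₂ is a reactant, so it increases.

increase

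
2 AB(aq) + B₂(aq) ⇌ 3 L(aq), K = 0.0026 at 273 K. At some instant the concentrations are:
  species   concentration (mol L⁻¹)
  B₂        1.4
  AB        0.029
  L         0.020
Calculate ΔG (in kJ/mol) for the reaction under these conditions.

Q = [L]³ / ([AB]²·[B₂]) = (0.020)³ / ((0.029)²·(1.4)) = 0.00679
ΔG = RT ln(Q/K) = (8.314 J mol⁻¹ K⁻¹)(273 K) × ln(0.00679/0.0026)
   = (2.270 kJ/mol)(0.9599) = 2.18 kJ/mol
ΔG > 0, so the forward reaction is non-spontaneous (proceeds in reverse).

ΔG = 2.18 kJ/mol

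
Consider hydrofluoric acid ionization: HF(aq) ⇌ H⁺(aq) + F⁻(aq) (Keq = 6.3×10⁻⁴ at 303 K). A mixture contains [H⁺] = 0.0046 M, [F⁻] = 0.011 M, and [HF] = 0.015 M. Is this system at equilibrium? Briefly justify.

Q = [H⁺]·[F⁻] / [HF] = (0.0046)·(0.011) / (0.015) = 0.0034
Q = 0.0034 > Keq = 6.3×10⁻⁴: net reverse reaction.

no; Q > K, reaction proceeds in reverse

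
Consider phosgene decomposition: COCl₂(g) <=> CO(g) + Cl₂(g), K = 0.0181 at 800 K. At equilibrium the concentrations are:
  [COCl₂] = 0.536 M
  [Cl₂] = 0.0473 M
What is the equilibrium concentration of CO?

At equilibrium, K = [CO]·[Cl₂] / [COCl₂] = 0.0181.
([CO])·(0.0473) / (0.536) = 0.0181
[CO] = 0.205 M

[CO] = 0.205 M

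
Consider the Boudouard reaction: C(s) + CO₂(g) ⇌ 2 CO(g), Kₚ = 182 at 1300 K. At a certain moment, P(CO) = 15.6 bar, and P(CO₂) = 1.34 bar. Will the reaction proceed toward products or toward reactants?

(C is a pure solid — omitted from Qₚ.)
Qₚ = P(CO)² / P(CO₂) = (15.6)² / (1.34) = 182
Qₚ = 182 = Kₚ, so the system is already at equilibrium.

no net change (already at equilibrium)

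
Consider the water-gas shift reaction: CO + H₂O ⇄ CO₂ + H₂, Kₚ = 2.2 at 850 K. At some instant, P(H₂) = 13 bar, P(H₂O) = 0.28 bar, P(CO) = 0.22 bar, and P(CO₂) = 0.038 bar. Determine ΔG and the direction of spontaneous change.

ΔG = 9.14 kJ/mol; the forward reaction is non-spontaneous

Qₚ = P(CO₂)·P(H₂) / (P(CO)·P(H₂O)) = (0.038)·(13) / ((0.22)·(0.28)) = 8.02
ΔG = RT ln(Qₚ/Kₚ) = (8.314 J mol⁻¹ K⁻¹)(850 K) × ln(8.02/2.2)
   = (7.067 kJ/mol)(1.293) = 9.14 kJ/mol
ΔG > 0, so the forward reaction is non-spontaneous (proceeds in reverse).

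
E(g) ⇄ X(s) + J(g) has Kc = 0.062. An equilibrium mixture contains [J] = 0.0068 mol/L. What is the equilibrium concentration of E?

(X is a pure solid — omitted from Kc.)
At equilibrium, Kc = [J] / [E] = 0.062.
(0.0068) / ([E]) = 0.062
[E] = 0.110 = 0.11 mol/L

[E] = 0.11 mol/L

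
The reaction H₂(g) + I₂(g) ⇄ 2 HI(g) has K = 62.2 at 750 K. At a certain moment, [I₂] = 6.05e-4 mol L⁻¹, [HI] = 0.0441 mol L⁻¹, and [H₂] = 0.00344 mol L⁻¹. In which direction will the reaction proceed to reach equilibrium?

Q = [HI]² / ([H₂]·[I₂]) = (0.0441)² / ((0.00344)·(6.05e-4)) = 934
Q = 934 > K = 62.2, so the reverse reaction proceeds.

reverse (toward reactants)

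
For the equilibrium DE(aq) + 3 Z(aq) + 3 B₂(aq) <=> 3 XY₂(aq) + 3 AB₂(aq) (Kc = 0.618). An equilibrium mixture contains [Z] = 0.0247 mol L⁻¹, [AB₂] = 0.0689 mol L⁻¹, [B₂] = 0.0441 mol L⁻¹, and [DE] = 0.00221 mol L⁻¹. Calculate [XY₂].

At equilibrium, Kc = [XY₂]³·[AB₂]³ / ([DE]·[Z]³·[B₂]³) = 0.618.
([XY₂])³·(0.0689)³ / ((0.00221)·(0.0247)³·(0.0441)³) = 0.618
[XY₂]³ = 5.40×10⁻⁹ ⇒ [XY₂] = 0.00175 mol L⁻¹

[XY₂] = 0.00175 mol L⁻¹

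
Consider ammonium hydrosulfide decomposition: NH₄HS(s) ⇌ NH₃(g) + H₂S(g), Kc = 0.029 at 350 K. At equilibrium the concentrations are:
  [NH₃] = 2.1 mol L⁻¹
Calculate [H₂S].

(NH₄HS is a pure solid — omitted from Kc.)
At equilibrium, Kc = [NH₃]·[H₂S] = 0.029.
(2.1)·([H₂S]) = 0.029
[H₂S] = 0.0138 = 0.014 mol L⁻¹

[H₂S] = 0.014 mol L⁻¹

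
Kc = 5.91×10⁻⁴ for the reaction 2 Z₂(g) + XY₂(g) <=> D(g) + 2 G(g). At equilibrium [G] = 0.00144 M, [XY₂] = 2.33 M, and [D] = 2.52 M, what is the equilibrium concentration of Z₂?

At equilibrium, Kc = [D]·[G]² / ([Z₂]²·[XY₂]) = 5.91×10⁻⁴.
(2.52)·(0.00144)² / (([Z₂])²·(2.33)) = 5.91×10⁻⁴
[Z₂]² = 0.00379 ⇒ [Z₂] = 0.0616 M

[Z₂] = 0.0616 M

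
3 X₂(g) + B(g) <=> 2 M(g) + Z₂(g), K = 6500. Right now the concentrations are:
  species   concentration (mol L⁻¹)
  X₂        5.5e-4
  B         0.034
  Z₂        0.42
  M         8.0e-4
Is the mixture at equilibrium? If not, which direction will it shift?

Q = [M]²·[Z₂] / ([X₂]³·[B]) = (8.0e-4)²·(0.42) / ((5.5e-4)³·(0.034)) = 48000
Q = 48000 > K = 6500: net reverse reaction.

no; Q > K, reaction proceeds in reverse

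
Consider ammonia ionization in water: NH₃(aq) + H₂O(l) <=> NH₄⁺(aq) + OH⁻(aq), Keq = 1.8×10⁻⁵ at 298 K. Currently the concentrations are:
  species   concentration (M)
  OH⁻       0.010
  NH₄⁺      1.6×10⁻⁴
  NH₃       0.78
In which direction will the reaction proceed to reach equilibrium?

forward (toward products)

(H₂O is a pure liquid — omitted from Q.)
Q = [NH₄⁺]·[OH⁻] / [NH₃] = (1.6×10⁻⁴)·(0.010) / (0.78) = 2.1×10⁻⁶
Q = 2.1×10⁻⁶ < Keq = 1.8×10⁻⁵, so the forward reaction proceeds.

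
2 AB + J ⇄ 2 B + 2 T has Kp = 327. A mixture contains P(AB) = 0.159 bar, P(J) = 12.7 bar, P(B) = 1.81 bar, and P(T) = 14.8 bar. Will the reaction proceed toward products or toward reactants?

Qp = P(B)²·P(T)² / (P(AB)²·P(J)) = (1.81)²·(14.8)² / ((0.159)²·(12.7)) = 2240
Qp = 2240 > Kp = 327, so the reverse reaction proceeds.

to the left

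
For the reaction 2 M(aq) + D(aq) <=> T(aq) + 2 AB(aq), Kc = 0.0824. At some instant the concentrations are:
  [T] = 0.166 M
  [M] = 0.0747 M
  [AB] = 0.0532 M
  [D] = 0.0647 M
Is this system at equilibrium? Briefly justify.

Qc = [T]·[AB]² / ([M]²·[D]) = (0.166)·(0.0532)² / ((0.0747)²·(0.0647)) = 1.30
Qc = 1.30 > Kc = 0.0824: net reverse reaction.

no; Q > K, reaction proceeds in reverse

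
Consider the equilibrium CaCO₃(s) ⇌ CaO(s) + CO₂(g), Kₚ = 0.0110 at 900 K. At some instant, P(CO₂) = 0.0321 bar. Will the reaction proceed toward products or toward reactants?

(CaCO₃, CaO are pure solids — omitted from Qₚ.)
Qₚ = P(CO₂) = 0.0321
Qₚ = 0.0321 > Kₚ = 0.0110, so the reverse reaction proceeds.

to the left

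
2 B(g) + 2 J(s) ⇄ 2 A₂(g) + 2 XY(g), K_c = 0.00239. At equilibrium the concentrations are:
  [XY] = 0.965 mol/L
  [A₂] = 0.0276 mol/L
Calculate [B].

(J is a pure solid — omitted from K_c.)
At equilibrium, K_c = [A₂]²·[XY]² / [B]² = 0.00239.
(0.0276)²·(0.965)² / ([B])² = 0.00239
[B]² = 0.297 ⇒ [B] = 0.545 mol/L

[B] = 0.545 mol/L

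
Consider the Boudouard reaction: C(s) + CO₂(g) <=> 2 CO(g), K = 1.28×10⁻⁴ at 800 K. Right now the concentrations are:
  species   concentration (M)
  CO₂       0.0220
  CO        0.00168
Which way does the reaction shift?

(C is a pure solid — omitted from Q.)
Q = [CO]² / [CO₂] = (0.00168)² / (0.0220) = 1.28×10⁻⁴
Q = 1.28×10⁻⁴ = K, so the system is already at equilibrium.

at equilibrium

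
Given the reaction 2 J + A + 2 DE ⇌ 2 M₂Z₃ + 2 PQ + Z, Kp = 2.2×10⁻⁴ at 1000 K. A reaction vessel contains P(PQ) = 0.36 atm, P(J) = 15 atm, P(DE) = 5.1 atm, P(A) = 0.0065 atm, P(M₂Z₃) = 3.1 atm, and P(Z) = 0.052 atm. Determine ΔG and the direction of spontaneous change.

ΔG = 17.0 kJ/mol; the forward reaction is non-spontaneous

Qp = P(M₂Z₃)²·P(PQ)²·P(Z) / (P(J)²·P(A)·P(DE)²) = (3.1)²·(0.36)²·(0.052) / ((15)²·(0.0065)·(5.1)²) = 0.00170
ΔG = RT ln(Qp/Kp) = (8.314 J mol⁻¹ K⁻¹)(1000 K) × ln(0.00170/2.2×10⁻⁴)
   = (8.314 kJ/mol)(2.045) = 17.0 kJ/mol
ΔG > 0, so the forward reaction is non-spontaneous (proceeds in reverse).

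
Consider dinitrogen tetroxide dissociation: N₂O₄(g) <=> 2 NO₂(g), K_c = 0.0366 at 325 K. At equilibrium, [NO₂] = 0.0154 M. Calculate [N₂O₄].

At equilibrium, K_c = [NO₂]² / [N₂O₄] = 0.0366.
(0.0154)² / ([N₂O₄]) = 0.0366
[N₂O₄] = 0.00648 M

[N₂O₄] = 0.00648 M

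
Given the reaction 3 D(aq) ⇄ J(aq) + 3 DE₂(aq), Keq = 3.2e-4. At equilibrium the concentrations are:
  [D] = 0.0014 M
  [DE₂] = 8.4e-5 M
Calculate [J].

[J] = 1.5 M

At equilibrium, Keq = [J]·[DE₂]³ / [D]³ = 3.2e-4.
([J])·(8.4e-5)³ / (0.0014)³ = 3.2e-4
[J] = 1.48 = 1.5 M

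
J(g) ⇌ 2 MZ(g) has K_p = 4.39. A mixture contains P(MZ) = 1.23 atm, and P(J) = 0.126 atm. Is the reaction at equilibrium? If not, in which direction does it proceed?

Q_p = P(MZ)² / P(J) = (1.23)² / (0.126) = 12.0
Q_p = 12.0 > K_p = 4.39, so the reverse reaction proceeds.

to the left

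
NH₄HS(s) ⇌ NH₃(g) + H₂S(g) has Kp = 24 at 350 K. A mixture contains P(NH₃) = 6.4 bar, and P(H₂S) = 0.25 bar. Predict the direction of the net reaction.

toward products

(NH₄HS is a pure solid — omitted from Qp.)
Qp = P(NH₃)·P(H₂S) = (6.4)·(0.25) = 1.6
Qp = 1.6 < Kp = 24, so the forward reaction proceeds.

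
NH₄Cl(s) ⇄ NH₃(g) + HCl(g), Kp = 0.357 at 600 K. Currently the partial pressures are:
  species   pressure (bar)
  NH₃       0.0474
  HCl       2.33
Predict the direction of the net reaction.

forward (toward products)

(NH₄Cl is a pure solid — omitted from Qp.)
Qp = P(NH₃)·P(HCl) = (0.0474)·(2.33) = 0.110
Qp = 0.110 < Kp = 0.357, so the forward reaction proceeds.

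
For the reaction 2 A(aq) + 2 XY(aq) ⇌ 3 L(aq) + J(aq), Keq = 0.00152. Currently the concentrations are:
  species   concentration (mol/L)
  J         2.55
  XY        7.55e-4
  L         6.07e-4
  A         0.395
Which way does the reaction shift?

toward reactants

Q = [L]³·[J] / ([A]²·[XY]²) = (6.07e-4)³·(2.55) / ((0.395)²·(7.55e-4)²) = 0.00641
Q = 0.00641 > Keq = 0.00152, so the reverse reaction proceeds.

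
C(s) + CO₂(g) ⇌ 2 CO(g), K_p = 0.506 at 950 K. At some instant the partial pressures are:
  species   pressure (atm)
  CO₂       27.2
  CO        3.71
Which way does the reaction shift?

(C is a pure solid — omitted from Q_p.)
Q_p = P(CO)² / P(CO₂) = (3.71)² / (27.2) = 0.506
Q_p = 0.506 = K_p, so the system is already at equilibrium.

at equilibrium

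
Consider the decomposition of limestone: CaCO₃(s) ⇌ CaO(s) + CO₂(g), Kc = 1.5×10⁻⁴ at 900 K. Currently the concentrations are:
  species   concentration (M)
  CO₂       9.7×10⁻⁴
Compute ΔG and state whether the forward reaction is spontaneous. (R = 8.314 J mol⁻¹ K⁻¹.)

(CaCO₃, CaO are pure solids — omitted from Qc.)
Qc = [CO₂] = 9.70×10⁻⁴
ΔG = RT ln(Qc/Kc) = (8.314 J mol⁻¹ K⁻¹)(900 K) × ln(9.70×10⁻⁴/1.5×10⁻⁴)
   = (7.483 kJ/mol)(1.867) = 14.0 kJ/mol
ΔG > 0, so the forward reaction is non-spontaneous (proceeds in reverse).

ΔG = 14.0 kJ/mol; the forward reaction is non-spontaneous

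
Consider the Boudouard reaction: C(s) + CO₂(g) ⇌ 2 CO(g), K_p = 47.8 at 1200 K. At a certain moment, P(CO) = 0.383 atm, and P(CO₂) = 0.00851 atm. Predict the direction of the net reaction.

(C is a pure solid — omitted from Q_p.)
Q_p = P(CO)² / P(CO₂) = (0.383)² / (0.00851) = 17.2
Q_p = 17.2 < K_p = 47.8, so the forward reaction proceeds.

to the right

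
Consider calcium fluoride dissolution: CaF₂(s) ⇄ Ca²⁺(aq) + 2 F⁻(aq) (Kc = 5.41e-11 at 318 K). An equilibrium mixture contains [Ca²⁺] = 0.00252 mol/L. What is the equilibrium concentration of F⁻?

[F⁻] = 1.47e-4 mol/L

(CaF₂ is a pure solid — omitted from Kc.)
At equilibrium, Kc = [Ca²⁺]·[F⁻]² = 5.41e-11.
(0.00252)·([F⁻])² = 5.41e-11
[F⁻]² = 2.15e-8 ⇒ [F⁻] = 1.47e-4 mol/L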